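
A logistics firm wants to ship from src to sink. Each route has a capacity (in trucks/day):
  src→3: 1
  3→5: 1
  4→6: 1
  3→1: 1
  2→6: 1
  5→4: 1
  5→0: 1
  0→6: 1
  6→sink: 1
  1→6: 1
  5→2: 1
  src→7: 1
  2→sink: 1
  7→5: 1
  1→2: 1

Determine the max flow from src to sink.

Augment src→7→5→2→sink: bottleneck 1. Total 1.
Augment src→3→1→6→sink: bottleneck 1. Total 2.
No augmenting path remains in the residual graph.

2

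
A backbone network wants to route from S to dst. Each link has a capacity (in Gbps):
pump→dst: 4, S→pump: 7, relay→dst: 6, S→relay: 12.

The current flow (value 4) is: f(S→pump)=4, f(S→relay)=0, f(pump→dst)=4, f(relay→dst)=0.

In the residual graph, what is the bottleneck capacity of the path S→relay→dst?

6

Residual capacities along the path: S→relay: 12, relay→dst: 6.
Minimum is 6.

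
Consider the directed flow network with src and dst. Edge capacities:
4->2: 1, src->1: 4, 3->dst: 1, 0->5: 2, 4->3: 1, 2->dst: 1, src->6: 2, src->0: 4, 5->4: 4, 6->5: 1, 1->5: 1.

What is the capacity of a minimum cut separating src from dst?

2

Max flow = 2 (via 2 augmenting paths).
In the residual at optimum, the set reachable from src is {0, 1, 4, 5, 6, src}.
Cut edges: 4->2 (cap 1), 4->3 (cap 1). Sum = 2.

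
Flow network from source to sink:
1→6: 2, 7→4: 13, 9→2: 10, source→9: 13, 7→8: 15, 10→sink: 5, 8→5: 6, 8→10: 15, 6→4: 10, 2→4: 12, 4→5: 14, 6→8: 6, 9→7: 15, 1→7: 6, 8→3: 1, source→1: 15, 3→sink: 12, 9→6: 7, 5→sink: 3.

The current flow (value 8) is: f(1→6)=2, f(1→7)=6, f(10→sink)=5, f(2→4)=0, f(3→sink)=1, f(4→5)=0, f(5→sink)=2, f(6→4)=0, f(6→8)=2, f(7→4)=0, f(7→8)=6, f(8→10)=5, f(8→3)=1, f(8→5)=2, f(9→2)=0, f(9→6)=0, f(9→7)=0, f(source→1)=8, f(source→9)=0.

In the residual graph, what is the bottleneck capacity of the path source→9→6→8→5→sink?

1

Residual capacities along the path: source→9: 13, 9→6: 7, 6→8: 4, 8→5: 4, 5→sink: 1.
Minimum is 1.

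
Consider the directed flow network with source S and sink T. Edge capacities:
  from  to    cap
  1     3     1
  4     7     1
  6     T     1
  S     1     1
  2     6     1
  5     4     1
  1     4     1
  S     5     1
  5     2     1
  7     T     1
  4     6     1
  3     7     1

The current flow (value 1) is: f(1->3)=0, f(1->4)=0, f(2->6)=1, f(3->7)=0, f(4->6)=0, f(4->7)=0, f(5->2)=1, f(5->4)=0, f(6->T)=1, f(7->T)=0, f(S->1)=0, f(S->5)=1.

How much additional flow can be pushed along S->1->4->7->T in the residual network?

1

Residual capacities along the path: S->1: 1, 1->4: 1, 4->7: 1, 7->T: 1.
Minimum is 1.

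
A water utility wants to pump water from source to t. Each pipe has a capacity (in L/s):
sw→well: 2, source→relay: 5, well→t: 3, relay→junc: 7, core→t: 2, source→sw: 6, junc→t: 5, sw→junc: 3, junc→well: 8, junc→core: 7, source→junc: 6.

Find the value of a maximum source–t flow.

Augment source→junc→t: bottleneck 5. Total 5.
Augment source→sw→well→t: bottleneck 2. Total 7.
Augment source→junc→well→t: bottleneck 1. Total 8.
Augment source→relay→junc→core→t: bottleneck 2. Total 10.
No augmenting path remains in the residual graph.

10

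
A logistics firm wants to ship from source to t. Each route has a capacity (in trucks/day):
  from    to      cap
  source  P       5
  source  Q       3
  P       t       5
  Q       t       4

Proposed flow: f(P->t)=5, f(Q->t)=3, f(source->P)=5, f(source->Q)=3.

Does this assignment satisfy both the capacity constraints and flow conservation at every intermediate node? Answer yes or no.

Every edge has 0 ≤ f(e) ≤ cap(e).
At each intermediate node, inflow equals outflow.

Yes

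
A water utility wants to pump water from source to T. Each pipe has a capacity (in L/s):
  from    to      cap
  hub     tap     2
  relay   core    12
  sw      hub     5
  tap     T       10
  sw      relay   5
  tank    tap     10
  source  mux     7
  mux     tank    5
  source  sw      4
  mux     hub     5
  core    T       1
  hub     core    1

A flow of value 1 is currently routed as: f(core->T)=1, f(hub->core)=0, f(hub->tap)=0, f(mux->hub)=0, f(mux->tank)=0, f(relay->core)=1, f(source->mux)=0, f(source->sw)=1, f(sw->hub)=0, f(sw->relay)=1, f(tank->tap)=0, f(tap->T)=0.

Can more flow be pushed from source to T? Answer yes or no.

Residual path source->sw->hub->tap->T has bottleneck 2 > 0.
Pushing 2 along it raises the flow to 3, so the given flow is not maximum.

Yes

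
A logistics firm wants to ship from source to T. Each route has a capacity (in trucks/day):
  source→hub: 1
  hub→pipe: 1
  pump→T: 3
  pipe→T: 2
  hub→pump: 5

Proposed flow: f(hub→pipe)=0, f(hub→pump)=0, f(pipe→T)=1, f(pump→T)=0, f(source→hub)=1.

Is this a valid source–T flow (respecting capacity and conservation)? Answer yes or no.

Conservation fails at hub: inflow 1 ≠ outflow 0.

No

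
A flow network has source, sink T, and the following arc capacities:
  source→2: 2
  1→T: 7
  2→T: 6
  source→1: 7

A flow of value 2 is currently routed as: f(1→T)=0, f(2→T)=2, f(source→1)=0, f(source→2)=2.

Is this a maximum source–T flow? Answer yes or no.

Residual path source→1→T has bottleneck 7 > 0.
Pushing 7 along it raises the flow to 9, so the given flow is not maximum.

No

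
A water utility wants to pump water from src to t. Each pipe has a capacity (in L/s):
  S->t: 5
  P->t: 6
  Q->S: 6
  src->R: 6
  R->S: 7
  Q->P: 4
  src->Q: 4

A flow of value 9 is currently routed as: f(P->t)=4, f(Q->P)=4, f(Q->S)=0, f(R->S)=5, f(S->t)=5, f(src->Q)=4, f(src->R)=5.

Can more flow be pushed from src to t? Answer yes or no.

No

Residual reachable from src: {R, S, src}; t is not reachable.
Saturated cut: src->Q, S->t with total capacity 9 = current flow value. Flow is maximum.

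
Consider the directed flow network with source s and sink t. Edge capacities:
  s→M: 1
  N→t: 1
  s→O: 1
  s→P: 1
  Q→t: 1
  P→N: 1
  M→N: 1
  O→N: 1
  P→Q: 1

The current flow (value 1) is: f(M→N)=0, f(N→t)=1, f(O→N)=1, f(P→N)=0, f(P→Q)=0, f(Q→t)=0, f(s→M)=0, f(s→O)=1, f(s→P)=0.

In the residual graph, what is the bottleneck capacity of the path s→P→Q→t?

1

Residual capacities along the path: s→P: 1, P→Q: 1, Q→t: 1.
Minimum is 1.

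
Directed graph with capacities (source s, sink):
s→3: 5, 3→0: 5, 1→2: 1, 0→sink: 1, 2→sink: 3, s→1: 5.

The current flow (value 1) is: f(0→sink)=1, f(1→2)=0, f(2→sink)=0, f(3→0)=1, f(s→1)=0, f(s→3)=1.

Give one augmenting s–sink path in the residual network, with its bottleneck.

Residual along s→1→2→sink: s→1: 5, 1→2: 1, 2→sink: 3.
Bottleneck = min = 1.

s→1→2→sink, bottleneck 1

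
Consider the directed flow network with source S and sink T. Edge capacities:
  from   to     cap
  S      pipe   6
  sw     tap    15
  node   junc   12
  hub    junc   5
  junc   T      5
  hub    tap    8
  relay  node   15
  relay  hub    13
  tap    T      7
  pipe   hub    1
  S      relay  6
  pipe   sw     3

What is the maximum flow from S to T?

10

Augment S->relay->node->junc->T: bottleneck 5. Total 5.
Augment S->relay->hub->tap->T: bottleneck 1. Total 6.
Augment S->pipe->hub->tap->T: bottleneck 1. Total 7.
Augment S->pipe->sw->tap->T: bottleneck 3. Total 10.
No augmenting path remains in the residual graph.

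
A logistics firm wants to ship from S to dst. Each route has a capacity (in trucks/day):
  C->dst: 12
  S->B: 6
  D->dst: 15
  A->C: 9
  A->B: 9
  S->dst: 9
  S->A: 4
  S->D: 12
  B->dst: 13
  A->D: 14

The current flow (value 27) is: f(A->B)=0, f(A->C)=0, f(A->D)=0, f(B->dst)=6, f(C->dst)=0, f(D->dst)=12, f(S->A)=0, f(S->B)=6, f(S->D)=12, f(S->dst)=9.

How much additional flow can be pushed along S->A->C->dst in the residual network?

4

Residual capacities along the path: S->A: 4, A->C: 9, C->dst: 12.
Minimum is 4.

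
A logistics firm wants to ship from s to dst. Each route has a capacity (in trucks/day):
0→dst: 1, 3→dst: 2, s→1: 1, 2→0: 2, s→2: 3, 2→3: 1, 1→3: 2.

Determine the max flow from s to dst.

Augment s→1→3→dst: bottleneck 1. Total 1.
Augment s→2→3→dst: bottleneck 1. Total 2.
Augment s→2→0→dst: bottleneck 1. Total 3.
No augmenting path remains in the residual graph.

3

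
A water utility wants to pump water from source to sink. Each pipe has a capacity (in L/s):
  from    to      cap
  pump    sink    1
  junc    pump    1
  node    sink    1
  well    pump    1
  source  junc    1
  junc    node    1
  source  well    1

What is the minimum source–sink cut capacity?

2

Max flow = 2 (via 2 augmenting paths).
In the residual at optimum, the set reachable from source is {source}.
Cut edges: source->well (cap 1), source->junc (cap 1). Sum = 2.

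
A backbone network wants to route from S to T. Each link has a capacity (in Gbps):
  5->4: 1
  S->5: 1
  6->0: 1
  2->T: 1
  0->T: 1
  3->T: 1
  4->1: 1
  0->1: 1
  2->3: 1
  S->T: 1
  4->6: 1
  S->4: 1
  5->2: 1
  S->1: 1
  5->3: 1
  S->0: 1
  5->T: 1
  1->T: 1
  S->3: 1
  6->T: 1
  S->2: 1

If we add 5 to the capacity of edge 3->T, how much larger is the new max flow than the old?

Original max flow = 7.
Edge 3->T does not cross the min cut (source side {S}), so extra capacity there cannot help.
New max flow = 7. Increase = 0.

0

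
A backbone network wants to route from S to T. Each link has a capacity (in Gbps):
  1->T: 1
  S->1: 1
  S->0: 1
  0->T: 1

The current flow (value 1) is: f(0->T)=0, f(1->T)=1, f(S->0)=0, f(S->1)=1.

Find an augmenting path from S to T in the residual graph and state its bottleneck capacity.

Residual along S->0->T: S->0: 1, 0->T: 1.
Bottleneck = min = 1.

S->0->T, bottleneck 1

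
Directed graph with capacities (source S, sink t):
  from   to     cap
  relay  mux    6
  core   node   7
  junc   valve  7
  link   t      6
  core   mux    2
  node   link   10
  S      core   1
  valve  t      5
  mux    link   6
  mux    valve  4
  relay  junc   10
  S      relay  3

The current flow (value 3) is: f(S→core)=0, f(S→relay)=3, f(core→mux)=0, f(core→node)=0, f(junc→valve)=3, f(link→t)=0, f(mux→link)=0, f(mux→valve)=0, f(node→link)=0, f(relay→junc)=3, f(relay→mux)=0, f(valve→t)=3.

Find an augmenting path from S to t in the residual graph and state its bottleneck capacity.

Residual along S→core→mux→valve→t: S→core: 1, core→mux: 2, mux→valve: 4, valve→t: 2.
Bottleneck = min = 1.

S→core→mux→valve→t, bottleneck 1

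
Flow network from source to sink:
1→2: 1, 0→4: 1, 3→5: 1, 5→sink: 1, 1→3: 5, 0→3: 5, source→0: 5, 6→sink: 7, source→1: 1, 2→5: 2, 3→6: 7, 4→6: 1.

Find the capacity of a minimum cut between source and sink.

6

Max flow = 6 (via 2 augmenting paths).
In the residual at optimum, the set reachable from source is {source}.
Cut edges: source→1 (cap 1), source→0 (cap 5). Sum = 6.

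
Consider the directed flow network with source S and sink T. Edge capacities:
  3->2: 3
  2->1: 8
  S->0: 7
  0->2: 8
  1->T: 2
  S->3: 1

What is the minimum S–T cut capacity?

2

Max flow = 2 (via 2 augmenting paths).
In the residual at optimum, the set reachable from S is {0, 1, 2, 3, S}.
Cut edges: 1->T (cap 2). Sum = 2.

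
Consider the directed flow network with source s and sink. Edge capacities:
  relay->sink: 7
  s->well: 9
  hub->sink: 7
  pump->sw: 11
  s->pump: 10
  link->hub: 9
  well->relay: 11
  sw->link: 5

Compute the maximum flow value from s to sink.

12

Augment s->well->relay->sink: bottleneck 7. Total 7.
Augment s->pump->sw->link->hub->sink: bottleneck 5. Total 12.
No augmenting path remains in the residual graph.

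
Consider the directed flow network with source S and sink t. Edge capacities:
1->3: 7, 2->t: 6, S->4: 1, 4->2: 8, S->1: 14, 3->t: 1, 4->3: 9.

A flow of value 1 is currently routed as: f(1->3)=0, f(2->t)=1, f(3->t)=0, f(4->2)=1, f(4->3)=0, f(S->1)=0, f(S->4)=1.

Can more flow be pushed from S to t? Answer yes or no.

Residual path S->1->3->t has bottleneck 1 > 0.
Pushing 1 along it raises the flow to 2, so the given flow is not maximum.

Yes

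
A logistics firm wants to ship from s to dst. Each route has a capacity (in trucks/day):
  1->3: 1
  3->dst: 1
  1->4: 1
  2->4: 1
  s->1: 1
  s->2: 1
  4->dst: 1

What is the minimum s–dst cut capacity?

Max flow = 2 (via 2 augmenting paths).
In the residual at optimum, the set reachable from s is {s}.
Cut edges: s->2 (cap 1), s->1 (cap 1). Sum = 2.

2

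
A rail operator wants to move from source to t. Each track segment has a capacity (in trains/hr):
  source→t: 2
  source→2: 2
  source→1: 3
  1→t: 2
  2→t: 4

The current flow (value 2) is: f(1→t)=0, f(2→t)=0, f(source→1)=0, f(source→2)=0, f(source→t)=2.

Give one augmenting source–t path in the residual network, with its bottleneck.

source→1→t, bottleneck 2

Residual along source→1→t: source→1: 3, 1→t: 2.
Bottleneck = min = 2.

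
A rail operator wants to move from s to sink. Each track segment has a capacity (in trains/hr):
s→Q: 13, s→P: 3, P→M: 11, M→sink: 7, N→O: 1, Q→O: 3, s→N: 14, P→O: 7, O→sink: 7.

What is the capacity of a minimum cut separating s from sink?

Max flow = 7 (via 3 augmenting paths).
In the residual at optimum, the set reachable from s is {N, Q, s}.
Cut edges: s→P (cap 3), N→O (cap 1), Q→O (cap 3). Sum = 7.

7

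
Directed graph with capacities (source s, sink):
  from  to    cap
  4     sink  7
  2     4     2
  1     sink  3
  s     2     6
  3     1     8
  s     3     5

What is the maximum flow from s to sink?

Augment s→3→1→sink: bottleneck 3. Total 3.
Augment s→2→4→sink: bottleneck 2. Total 5.
No augmenting path remains in the residual graph.

5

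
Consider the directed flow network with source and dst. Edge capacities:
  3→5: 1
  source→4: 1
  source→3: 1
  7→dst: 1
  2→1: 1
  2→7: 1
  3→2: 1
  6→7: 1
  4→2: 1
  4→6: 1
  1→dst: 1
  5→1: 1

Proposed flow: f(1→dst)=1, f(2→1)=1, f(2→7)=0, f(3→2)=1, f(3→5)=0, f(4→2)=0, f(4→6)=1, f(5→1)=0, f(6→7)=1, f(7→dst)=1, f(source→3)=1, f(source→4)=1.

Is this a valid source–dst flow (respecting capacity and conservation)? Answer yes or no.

Every edge has 0 ≤ f(e) ≤ cap(e).
At each intermediate node, inflow equals outflow.

Yes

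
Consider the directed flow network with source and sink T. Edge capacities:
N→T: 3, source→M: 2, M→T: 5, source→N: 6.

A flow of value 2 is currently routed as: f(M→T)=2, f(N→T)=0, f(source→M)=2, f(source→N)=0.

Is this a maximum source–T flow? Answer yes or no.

No

Residual path source→N→T has bottleneck 3 > 0.
Pushing 3 along it raises the flow to 5, so the given flow is not maximum.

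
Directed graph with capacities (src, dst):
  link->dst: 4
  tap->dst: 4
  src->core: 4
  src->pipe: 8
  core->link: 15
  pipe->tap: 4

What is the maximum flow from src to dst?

Augment src->pipe->tap->dst: bottleneck 4. Total 4.
Augment src->core->link->dst: bottleneck 4. Total 8.
No augmenting path remains in the residual graph.

8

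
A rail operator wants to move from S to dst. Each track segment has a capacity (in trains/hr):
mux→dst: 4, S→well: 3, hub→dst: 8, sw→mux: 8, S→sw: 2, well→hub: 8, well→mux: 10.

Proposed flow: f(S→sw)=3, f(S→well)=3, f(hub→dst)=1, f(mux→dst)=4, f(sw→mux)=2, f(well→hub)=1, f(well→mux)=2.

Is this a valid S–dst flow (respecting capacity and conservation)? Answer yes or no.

No

Capacity violated on S→sw: flow 3 > capacity 2.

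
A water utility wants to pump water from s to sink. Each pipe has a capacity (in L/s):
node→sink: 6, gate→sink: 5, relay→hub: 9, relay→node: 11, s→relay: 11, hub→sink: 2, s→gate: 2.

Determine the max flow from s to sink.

Augment s→gate→sink: bottleneck 2. Total 2.
Augment s→relay→node→sink: bottleneck 6. Total 8.
Augment s→relay→hub→sink: bottleneck 2. Total 10.
No augmenting path remains in the residual graph.

10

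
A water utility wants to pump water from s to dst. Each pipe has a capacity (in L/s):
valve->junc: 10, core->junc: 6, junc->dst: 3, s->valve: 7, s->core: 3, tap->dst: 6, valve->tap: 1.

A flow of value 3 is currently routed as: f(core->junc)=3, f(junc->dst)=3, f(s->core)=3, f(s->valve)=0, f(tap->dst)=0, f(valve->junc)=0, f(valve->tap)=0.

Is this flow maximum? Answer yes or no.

Residual path s->valve->tap->dst has bottleneck 1 > 0.
Pushing 1 along it raises the flow to 4, so the given flow is not maximum.

No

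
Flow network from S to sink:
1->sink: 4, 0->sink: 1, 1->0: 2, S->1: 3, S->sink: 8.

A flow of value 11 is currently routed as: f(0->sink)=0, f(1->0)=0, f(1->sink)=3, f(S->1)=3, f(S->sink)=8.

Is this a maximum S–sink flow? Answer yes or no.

Residual reachable from S: {S}; sink is not reachable.
Saturated cut: S->1, S->sink with total capacity 11 = current flow value. Flow is maximum.

Yes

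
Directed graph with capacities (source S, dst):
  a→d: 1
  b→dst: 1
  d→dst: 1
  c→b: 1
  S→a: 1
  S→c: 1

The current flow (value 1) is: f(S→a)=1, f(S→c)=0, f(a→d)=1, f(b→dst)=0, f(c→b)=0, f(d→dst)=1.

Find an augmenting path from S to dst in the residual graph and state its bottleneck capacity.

Residual along S→c→b→dst: S→c: 1, c→b: 1, b→dst: 1.
Bottleneck = min = 1.

S→c→b→dst, bottleneck 1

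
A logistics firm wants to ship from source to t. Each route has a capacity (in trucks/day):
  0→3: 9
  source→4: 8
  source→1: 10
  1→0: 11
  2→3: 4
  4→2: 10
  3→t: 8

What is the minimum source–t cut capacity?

Max flow = 8 (via 1 augmenting path).
In the residual at optimum, the set reachable from source is {0, 1, 2, 3, 4, source}.
Cut edges: 3→t (cap 8). Sum = 8.

8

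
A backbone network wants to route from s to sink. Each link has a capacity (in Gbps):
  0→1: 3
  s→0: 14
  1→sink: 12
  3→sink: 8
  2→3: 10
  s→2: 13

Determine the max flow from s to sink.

11

Augment s→2→3→sink: bottleneck 8. Total 8.
Augment s→0→1→sink: bottleneck 3. Total 11.
No augmenting path remains in the residual graph.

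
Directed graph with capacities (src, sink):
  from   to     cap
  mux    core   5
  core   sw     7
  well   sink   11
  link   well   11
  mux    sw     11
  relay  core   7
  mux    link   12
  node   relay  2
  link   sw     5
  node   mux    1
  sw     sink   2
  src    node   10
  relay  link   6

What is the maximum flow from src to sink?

Augment src→node→mux→sw→sink: bottleneck 1. Total 1.
Augment src→node→relay→link→well→sink: bottleneck 2. Total 3.
No augmenting path remains in the residual graph.

3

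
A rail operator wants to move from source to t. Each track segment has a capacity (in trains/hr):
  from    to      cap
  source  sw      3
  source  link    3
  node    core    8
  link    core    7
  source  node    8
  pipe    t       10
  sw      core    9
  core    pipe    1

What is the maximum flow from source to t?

Augment source->node->core->pipe->t: bottleneck 1. Total 1.
No augmenting path remains in the residual graph.

1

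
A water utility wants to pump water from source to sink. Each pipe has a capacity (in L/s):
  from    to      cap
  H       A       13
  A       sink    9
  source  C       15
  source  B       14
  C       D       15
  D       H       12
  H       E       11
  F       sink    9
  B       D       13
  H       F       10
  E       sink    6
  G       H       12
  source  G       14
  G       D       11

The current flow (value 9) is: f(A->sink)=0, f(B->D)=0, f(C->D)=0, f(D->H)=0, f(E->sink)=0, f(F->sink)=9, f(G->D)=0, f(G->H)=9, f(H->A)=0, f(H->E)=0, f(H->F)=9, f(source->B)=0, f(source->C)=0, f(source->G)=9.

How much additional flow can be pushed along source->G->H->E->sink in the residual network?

3

Residual capacities along the path: source->G: 5, G->H: 3, H->E: 11, E->sink: 6.
Minimum is 3.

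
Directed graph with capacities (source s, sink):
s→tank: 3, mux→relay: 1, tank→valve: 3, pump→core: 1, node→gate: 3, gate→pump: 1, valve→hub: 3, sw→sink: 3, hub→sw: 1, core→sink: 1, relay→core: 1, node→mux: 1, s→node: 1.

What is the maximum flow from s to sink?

Augment s→tank→valve→hub→sw→sink: bottleneck 1. Total 1.
Augment s→node→gate→pump→core→sink: bottleneck 1. Total 2.
No augmenting path remains in the residual graph.

2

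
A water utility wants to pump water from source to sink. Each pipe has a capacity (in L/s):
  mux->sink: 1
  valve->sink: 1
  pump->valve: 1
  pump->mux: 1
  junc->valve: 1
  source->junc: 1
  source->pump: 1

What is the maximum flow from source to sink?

2

Augment source->junc->valve->sink: bottleneck 1. Total 1.
Augment source->pump->mux->sink: bottleneck 1. Total 2.
No augmenting path remains in the residual graph.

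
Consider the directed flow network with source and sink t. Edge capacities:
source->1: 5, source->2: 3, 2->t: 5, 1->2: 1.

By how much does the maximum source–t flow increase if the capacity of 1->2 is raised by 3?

1

Original max flow = 4.
After raising cap(1->2), augmenting paths through that edge carry 1 more unit.
New max flow = 5. Increase = 1.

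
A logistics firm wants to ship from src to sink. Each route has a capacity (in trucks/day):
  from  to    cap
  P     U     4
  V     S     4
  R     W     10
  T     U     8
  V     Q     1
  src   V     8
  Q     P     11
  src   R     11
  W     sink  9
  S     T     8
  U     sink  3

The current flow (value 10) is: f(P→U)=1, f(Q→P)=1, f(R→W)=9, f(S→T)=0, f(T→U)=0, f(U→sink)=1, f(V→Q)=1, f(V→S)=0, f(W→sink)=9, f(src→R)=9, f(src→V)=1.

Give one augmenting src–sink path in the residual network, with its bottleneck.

src→V→S→T→U→sink, bottleneck 2

Residual along src→V→S→T→U→sink: src→V: 7, V→S: 4, S→T: 8, T→U: 8, U→sink: 2.
Bottleneck = min = 2.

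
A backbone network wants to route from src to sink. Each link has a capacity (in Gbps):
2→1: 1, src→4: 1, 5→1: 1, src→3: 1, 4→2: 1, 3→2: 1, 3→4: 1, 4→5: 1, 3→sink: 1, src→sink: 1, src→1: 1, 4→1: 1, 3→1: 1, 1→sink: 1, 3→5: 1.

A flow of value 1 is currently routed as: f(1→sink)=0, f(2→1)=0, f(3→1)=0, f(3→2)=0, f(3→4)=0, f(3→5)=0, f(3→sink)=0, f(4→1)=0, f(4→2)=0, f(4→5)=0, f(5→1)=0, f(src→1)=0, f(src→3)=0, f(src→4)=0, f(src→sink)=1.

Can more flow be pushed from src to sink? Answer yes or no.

Yes

Residual path src→3→sink has bottleneck 1 > 0.
Pushing 1 along it raises the flow to 2, so the given flow is not maximum.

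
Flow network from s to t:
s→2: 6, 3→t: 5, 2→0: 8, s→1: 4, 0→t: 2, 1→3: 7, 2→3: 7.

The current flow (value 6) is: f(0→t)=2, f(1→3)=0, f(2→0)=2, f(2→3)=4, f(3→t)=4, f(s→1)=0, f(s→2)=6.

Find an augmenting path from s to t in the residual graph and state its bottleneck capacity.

Residual along s→1→3→t: s→1: 4, 1→3: 7, 3→t: 1.
Bottleneck = min = 1.

s→1→3→t, bottleneck 1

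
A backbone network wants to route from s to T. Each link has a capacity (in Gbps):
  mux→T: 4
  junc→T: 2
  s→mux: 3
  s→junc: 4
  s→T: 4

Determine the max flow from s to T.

Augment s→T: bottleneck 4. Total 4.
Augment s→junc→T: bottleneck 2. Total 6.
Augment s→mux→T: bottleneck 3. Total 9.
No augmenting path remains in the residual graph.

9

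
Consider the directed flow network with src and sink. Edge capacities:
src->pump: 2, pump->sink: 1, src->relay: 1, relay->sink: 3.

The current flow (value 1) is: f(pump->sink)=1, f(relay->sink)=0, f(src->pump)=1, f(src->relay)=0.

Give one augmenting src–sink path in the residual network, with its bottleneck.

Residual along src->relay->sink: src->relay: 1, relay->sink: 3.
Bottleneck = min = 1.

src->relay->sink, bottleneck 1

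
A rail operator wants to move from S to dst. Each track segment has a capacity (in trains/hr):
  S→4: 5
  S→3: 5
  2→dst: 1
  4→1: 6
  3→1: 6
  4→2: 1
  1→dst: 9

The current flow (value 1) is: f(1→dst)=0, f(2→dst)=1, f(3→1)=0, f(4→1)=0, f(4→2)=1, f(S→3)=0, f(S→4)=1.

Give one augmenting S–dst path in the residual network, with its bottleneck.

Residual along S→4→1→dst: S→4: 4, 4→1: 6, 1→dst: 9.
Bottleneck = min = 4.

S→4→1→dst, bottleneck 4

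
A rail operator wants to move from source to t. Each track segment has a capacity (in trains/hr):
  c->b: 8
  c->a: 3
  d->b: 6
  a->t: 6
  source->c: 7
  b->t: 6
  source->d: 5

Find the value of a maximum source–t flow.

9

Augment source->c->a->t: bottleneck 3. Total 3.
Augment source->c->b->t: bottleneck 4. Total 7.
Augment source->d->b->t: bottleneck 2. Total 9.
No augmenting path remains in the residual graph.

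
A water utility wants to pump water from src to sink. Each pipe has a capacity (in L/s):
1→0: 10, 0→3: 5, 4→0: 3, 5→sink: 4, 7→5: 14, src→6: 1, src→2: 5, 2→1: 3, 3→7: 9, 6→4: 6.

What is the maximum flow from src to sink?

Augment src→2→1→0→3→7→5→sink: bottleneck 3. Total 3.
Augment src→6→4→0→3→7→5→sink: bottleneck 1. Total 4.
No augmenting path remains in the residual graph.

4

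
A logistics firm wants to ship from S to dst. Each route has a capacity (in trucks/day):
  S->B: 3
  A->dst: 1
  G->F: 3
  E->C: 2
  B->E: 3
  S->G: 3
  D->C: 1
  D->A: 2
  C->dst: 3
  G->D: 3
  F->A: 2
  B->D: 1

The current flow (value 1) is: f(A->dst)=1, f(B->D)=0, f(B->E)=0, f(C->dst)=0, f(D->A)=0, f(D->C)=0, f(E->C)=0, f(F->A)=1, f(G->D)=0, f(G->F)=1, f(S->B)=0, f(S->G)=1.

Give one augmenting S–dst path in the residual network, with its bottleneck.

S->G->D->C->dst, bottleneck 1

Residual along S->G->D->C->dst: S->G: 2, G->D: 3, D->C: 1, C->dst: 3.
Bottleneck = min = 1.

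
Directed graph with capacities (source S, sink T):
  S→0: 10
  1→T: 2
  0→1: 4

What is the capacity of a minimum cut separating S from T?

2

Max flow = 2 (via 1 augmenting path).
In the residual at optimum, the set reachable from S is {0, 1, S}.
Cut edges: 1→T (cap 2). Sum = 2.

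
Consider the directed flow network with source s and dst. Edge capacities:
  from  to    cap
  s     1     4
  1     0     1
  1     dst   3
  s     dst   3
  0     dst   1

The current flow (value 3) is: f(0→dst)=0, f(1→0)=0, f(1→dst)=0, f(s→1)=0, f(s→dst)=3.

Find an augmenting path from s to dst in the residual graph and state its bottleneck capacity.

s→1→dst, bottleneck 3

Residual along s→1→dst: s→1: 4, 1→dst: 3.
Bottleneck = min = 3.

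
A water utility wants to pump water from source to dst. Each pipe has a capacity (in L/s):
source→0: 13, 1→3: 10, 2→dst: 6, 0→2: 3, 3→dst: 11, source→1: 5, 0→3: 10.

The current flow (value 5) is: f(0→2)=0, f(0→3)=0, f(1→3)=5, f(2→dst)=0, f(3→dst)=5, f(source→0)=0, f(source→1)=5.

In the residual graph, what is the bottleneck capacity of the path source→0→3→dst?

Residual capacities along the path: source→0: 13, 0→3: 10, 3→dst: 6.
Minimum is 6.

6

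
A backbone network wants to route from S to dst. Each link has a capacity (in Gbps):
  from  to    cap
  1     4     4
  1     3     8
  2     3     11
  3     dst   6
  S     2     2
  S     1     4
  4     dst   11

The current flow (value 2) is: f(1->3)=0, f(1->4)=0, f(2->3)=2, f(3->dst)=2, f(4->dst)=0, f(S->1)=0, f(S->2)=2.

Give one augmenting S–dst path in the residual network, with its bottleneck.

Residual along S->1->3->dst: S->1: 4, 1->3: 8, 3->dst: 4.
Bottleneck = min = 4.

S->1->3->dst, bottleneck 4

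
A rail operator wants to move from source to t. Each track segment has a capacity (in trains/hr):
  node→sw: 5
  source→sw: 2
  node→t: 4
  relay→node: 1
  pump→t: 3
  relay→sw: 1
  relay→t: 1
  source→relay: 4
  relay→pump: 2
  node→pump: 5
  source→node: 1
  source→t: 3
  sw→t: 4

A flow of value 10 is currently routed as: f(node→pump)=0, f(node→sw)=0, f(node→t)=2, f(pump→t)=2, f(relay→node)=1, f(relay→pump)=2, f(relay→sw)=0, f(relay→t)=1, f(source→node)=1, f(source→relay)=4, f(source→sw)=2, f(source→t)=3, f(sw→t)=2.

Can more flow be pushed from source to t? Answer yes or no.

Residual reachable from source: {source}; t is not reachable.
Saturated cut: source→relay, source→node, source→sw, source→t with total capacity 10 = current flow value. Flow is maximum.

No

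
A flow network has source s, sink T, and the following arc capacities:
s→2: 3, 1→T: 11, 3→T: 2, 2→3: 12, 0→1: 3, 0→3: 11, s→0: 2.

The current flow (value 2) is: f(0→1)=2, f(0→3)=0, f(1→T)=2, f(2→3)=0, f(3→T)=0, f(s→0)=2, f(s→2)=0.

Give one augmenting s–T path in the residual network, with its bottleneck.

Residual along s→2→3→T: s→2: 3, 2→3: 12, 3→T: 2.
Bottleneck = min = 2.

s→2→3→T, bottleneck 2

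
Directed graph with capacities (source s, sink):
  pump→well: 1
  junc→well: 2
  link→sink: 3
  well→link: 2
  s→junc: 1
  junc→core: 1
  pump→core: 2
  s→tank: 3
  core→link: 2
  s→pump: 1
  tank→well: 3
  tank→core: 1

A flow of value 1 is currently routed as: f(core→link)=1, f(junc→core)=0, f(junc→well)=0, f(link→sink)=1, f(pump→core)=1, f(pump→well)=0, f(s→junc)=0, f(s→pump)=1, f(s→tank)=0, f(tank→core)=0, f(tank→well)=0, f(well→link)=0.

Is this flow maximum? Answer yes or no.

Residual path s→tank→well→link→sink has bottleneck 2 > 0.
Pushing 2 along it raises the flow to 3, so the given flow is not maximum.

No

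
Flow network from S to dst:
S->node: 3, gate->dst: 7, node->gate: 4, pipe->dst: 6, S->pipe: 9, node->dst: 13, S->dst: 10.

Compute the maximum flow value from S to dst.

Augment S->dst: bottleneck 10. Total 10.
Augment S->node->dst: bottleneck 3. Total 13.
Augment S->pipe->dst: bottleneck 6. Total 19.
No augmenting path remains in the residual graph.

19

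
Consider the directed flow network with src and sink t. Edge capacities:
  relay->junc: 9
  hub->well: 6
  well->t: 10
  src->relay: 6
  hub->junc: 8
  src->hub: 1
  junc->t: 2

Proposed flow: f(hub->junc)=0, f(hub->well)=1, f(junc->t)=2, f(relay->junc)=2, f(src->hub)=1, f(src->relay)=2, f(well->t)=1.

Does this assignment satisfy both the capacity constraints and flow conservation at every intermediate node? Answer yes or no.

Every edge has 0 ≤ f(e) ≤ cap(e).
At each intermediate node, inflow equals outflow.

Yes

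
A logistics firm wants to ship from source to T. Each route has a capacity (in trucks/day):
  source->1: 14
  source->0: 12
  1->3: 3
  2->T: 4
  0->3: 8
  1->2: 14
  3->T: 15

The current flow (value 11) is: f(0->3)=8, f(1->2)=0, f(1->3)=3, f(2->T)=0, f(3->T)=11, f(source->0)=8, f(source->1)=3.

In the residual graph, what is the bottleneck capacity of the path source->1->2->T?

Residual capacities along the path: source->1: 11, 1->2: 14, 2->T: 4.
Minimum is 4.

4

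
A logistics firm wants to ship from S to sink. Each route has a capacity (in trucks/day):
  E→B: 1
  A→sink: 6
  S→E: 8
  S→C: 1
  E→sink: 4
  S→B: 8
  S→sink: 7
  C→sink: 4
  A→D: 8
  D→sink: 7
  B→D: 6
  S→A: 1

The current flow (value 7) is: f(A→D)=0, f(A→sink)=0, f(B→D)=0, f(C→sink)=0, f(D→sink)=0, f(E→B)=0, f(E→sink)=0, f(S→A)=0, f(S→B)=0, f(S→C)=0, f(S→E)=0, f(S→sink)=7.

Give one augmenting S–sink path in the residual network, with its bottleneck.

Residual along S→E→sink: S→E: 8, E→sink: 4.
Bottleneck = min = 4.

S→E→sink, bottleneck 4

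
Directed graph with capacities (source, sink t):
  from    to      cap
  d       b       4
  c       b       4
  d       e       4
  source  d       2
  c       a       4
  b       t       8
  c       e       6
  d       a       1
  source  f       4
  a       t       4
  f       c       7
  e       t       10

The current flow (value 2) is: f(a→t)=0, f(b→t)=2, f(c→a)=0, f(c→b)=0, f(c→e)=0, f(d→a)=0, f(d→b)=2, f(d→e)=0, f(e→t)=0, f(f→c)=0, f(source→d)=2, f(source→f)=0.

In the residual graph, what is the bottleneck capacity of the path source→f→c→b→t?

Residual capacities along the path: source→f: 4, f→c: 7, c→b: 4, b→t: 6.
Minimum is 4.

4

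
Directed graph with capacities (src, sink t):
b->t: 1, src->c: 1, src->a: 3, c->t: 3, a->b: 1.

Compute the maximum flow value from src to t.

2

Augment src->c->t: bottleneck 1. Total 1.
Augment src->a->b->t: bottleneck 1. Total 2.
No augmenting path remains in the residual graph.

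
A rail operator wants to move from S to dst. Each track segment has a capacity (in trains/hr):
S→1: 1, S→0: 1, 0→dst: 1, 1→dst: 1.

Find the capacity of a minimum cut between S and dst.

Max flow = 2 (via 2 augmenting paths).
In the residual at optimum, the set reachable from S is {S}.
Cut edges: S→0 (cap 1), S→1 (cap 1). Sum = 2.

2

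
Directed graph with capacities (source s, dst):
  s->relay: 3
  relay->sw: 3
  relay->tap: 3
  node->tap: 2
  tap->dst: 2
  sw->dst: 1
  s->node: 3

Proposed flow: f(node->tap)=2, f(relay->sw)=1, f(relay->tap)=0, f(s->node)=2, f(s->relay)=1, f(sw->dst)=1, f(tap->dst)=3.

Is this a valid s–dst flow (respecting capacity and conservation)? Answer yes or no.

No

Capacity violated on tap->dst: flow 3 > capacity 2.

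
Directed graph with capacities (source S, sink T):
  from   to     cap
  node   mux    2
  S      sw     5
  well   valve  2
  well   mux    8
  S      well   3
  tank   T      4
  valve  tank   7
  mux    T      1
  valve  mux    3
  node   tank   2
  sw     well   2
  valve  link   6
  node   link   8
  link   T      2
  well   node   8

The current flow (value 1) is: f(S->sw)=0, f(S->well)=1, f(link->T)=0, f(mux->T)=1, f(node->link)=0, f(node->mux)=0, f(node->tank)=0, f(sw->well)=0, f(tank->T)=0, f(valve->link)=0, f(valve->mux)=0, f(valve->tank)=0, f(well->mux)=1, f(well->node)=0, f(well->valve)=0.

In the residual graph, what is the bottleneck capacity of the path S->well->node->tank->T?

Residual capacities along the path: S->well: 2, well->node: 8, node->tank: 2, tank->T: 4.
Minimum is 2.

2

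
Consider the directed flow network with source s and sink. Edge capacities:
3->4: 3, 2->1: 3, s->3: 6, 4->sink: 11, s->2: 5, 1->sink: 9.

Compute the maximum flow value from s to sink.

Augment s->2->1->sink: bottleneck 3. Total 3.
Augment s->3->4->sink: bottleneck 3. Total 6.
No augmenting path remains in the residual graph.

6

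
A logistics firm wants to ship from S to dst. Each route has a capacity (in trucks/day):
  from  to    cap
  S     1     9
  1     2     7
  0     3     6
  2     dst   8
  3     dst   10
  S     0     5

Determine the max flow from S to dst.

12

Augment S→1→2→dst: bottleneck 7. Total 7.
Augment S→0→3→dst: bottleneck 5. Total 12.
No augmenting path remains in the residual graph.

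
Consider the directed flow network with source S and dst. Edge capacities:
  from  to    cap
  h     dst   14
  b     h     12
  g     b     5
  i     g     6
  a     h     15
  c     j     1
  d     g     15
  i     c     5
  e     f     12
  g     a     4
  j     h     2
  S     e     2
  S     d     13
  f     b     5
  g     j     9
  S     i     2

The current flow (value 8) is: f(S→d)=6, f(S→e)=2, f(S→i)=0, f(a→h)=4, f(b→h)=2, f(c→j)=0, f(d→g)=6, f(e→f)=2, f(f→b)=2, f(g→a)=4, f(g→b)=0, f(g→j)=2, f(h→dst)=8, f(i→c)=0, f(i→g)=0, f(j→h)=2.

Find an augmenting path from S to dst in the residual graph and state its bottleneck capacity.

S→d→g→b→h→dst, bottleneck 5

Residual along S→d→g→b→h→dst: S→d: 7, d→g: 9, g→b: 5, b→h: 10, h→dst: 6.
Bottleneck = min = 5.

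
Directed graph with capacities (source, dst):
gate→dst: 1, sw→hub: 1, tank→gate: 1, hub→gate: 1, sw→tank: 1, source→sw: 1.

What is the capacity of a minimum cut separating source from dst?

1

Max flow = 1 (via 1 augmenting path).
In the residual at optimum, the set reachable from source is {source}.
Cut edges: source→sw (cap 1). Sum = 1.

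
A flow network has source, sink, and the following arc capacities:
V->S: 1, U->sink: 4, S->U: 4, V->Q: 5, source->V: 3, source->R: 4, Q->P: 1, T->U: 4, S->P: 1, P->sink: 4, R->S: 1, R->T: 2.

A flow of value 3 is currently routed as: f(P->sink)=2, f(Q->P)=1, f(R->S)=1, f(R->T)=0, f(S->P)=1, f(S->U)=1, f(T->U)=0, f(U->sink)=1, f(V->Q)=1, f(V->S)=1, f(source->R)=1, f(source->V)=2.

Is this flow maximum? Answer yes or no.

Residual path source->R->T->U->sink has bottleneck 2 > 0.
Pushing 2 along it raises the flow to 5, so the given flow is not maximum.

No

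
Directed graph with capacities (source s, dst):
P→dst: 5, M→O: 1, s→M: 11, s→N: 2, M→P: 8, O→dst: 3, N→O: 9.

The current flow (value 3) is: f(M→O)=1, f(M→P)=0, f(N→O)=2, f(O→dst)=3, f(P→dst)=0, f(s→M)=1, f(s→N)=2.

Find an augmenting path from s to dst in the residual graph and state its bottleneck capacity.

s→M→P→dst, bottleneck 5

Residual along s→M→P→dst: s→M: 10, M→P: 8, P→dst: 5.
Bottleneck = min = 5.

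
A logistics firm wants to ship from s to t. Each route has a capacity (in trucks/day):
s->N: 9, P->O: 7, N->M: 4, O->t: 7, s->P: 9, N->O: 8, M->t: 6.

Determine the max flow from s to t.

11

Augment s->P->O->t: bottleneck 7. Total 7.
Augment s->N->M->t: bottleneck 4. Total 11.
No augmenting path remains in the residual graph.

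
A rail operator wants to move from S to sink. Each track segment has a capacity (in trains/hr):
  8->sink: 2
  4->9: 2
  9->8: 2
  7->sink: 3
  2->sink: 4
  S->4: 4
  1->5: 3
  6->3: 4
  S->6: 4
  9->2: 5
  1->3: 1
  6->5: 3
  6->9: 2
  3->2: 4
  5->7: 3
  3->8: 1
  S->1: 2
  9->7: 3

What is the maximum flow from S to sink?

Augment S->1->5->7->sink: bottleneck 2. Total 2.
Augment S->6->3->8->sink: bottleneck 1. Total 3.
Augment S->6->3->2->sink: bottleneck 3. Total 6.
Augment S->4->9->2->sink: bottleneck 1. Total 7.
Augment S->4->9->8->sink: bottleneck 1. Total 8.
No augmenting path remains in the residual graph.

8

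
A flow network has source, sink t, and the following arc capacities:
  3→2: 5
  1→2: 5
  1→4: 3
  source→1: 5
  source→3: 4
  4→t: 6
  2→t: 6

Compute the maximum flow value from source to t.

Augment source→3→2→t: bottleneck 4. Total 4.
Augment source→1→2→t: bottleneck 2. Total 6.
Augment source→1→4→t: bottleneck 3. Total 9.
No augmenting path remains in the residual graph.

9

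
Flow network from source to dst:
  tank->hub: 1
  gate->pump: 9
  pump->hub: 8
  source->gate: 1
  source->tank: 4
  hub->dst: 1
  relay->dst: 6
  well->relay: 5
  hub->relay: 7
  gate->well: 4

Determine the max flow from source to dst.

Augment source->tank->hub->dst: bottleneck 1. Total 1.
Augment source->gate->well->relay->dst: bottleneck 1. Total 2.
No augmenting path remains in the residual graph.

2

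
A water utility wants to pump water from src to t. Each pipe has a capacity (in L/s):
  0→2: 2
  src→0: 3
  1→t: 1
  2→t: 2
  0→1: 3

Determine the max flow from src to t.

Augment src→0→1→t: bottleneck 1. Total 1.
Augment src→0→2→t: bottleneck 2. Total 3.
No augmenting path remains in the residual graph.

3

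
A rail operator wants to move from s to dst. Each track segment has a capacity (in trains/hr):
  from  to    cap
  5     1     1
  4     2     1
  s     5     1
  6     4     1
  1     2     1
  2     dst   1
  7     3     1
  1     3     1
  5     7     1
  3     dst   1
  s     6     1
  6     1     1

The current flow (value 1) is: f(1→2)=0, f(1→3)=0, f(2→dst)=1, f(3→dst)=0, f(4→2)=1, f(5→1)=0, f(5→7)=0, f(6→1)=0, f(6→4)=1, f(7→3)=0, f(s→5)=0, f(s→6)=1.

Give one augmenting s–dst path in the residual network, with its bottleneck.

Residual along s→5→1→3→dst: s→5: 1, 5→1: 1, 1→3: 1, 3→dst: 1.
Bottleneck = min = 1.

s→5→1→3→dst, bottleneck 1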